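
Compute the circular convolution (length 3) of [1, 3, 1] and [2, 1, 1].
Use y[k] = Σ_j x[j]·h[(k-j) mod 3]. y[0] = 1×2 + 3×1 + 1×1 = 6; y[1] = 1×1 + 3×2 + 1×1 = 8; y[2] = 1×1 + 3×1 + 1×2 = 6. Result: [6, 8, 6]

[6, 8, 6]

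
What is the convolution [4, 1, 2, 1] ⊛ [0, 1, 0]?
y[0] = 4×0 = 0; y[1] = 4×1 + 1×0 = 4; y[2] = 4×0 + 1×1 + 2×0 = 1; y[3] = 1×0 + 2×1 + 1×0 = 2; y[4] = 2×0 + 1×1 = 1; y[5] = 1×0 = 0

[0, 4, 1, 2, 1, 0]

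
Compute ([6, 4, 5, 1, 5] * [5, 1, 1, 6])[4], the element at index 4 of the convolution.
Use y[k] = Σ_i a[i]·b[k-i] at k=4. y[4] = 4×6 + 5×1 + 1×1 + 5×5 = 55

55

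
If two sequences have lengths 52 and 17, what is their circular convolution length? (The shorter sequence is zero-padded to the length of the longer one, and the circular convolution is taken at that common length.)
Circular convolution (zero-padding the shorter input) has length max(m, n) = max(52, 17) = 52

52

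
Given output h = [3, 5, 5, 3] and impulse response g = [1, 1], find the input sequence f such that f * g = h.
Deconvolve h=[3, 5, 5, 3] by g=[1, 1]. Since g[0]=1, solve forward: f[0] = h[0] / 1 = 3; f[1] = (h[1] - 3×1) / 1 = 2; f[2] = (h[2] - 2×1) / 1 = 3. So f = [3, 2, 3]. Check by forward convolution: h[0] = 3×1 = 3; h[1] = 3×1 + 2×1 = 5; h[2] = 2×1 + 3×1 = 5; h[3] = 3×1 = 3

[3, 2, 3]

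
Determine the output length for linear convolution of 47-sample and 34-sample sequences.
Linear/full convolution length: m + n - 1 = 47 + 34 - 1 = 80

80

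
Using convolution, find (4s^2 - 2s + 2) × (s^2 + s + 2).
Ascending coefficients: a = [2, -2, 4], b = [2, 1, 1]. c[0] = 2×2 = 4; c[1] = 2×1 + -2×2 = -2; c[2] = 2×1 + -2×1 + 4×2 = 8; c[3] = -2×1 + 4×1 = 2; c[4] = 4×1 = 4. Result coefficients: [4, -2, 8, 2, 4] → 4s^4 + 2s^3 + 8s^2 - 2s + 4

4s^4 + 2s^3 + 8s^2 - 2s + 4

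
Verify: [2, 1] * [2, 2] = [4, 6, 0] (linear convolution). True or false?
Recompute linear convolution of [2, 1] and [2, 2]: y[0] = 2×2 = 4; y[1] = 2×2 + 1×2 = 6; y[2] = 1×2 = 2 → [4, 6, 2]. Compare to given [4, 6, 0]: they differ at index 2: given 0, correct 2, so answer: No

No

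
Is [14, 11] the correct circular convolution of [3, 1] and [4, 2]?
Recompute circular convolution of [3, 1] and [4, 2]: y[0] = 3×4 + 1×2 = 14; y[1] = 3×2 + 1×4 = 10 → [14, 10]. Compare to given [14, 11]: they differ at index 1: given 11, correct 10, so answer: No

No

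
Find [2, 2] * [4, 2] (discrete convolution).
y[0] = 2×4 = 8; y[1] = 2×2 + 2×4 = 12; y[2] = 2×2 = 4

[8, 12, 4]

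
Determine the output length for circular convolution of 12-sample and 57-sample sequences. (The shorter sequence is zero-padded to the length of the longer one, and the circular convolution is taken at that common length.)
Circular convolution (zero-padding the shorter input) has length max(m, n) = max(12, 57) = 57

57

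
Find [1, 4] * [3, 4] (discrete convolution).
y[0] = 1×3 = 3; y[1] = 1×4 + 4×3 = 16; y[2] = 4×4 = 16

[3, 16, 16]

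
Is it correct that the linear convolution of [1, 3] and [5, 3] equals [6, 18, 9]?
Recompute linear convolution of [1, 3] and [5, 3]: y[0] = 1×5 = 5; y[1] = 1×3 + 3×5 = 18; y[2] = 3×3 = 9 → [5, 18, 9]. Compare to given [6, 18, 9]: they differ at index 0: given 6, correct 5, so answer: No

No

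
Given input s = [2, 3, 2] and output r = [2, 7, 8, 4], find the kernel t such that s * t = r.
Output length 4 = len(s) + len(t) - 1 ⇒ len(t) = 2. Solve t forward using t[k] = (r[k] - Σ_{i≥1} s[i]·t[k-i]) / s[0]: t[0] = r[0] / s[0] = 2 / 2 = 1; t[1] = (r[1] - 3×1) / s[0] = (7 - 3×1) / 2 = 2. So t = [1, 2]. Forward-check [2, 3, 2] * [1, 2]: r[0] = 2×1 = 2; r[1] = 2×2 + 3×1 = 7; r[2] = 3×2 + 2×1 = 8; r[3] = 2×2 = 4 → [2, 7, 8, 4] ✓

[1, 2]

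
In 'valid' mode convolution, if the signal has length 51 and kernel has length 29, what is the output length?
'Valid' mode counts only positions where the kernel fully overlaps the signal: m - n + 1 = 51 - 29 + 1 = 23

23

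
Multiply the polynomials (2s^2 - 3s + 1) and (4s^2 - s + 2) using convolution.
Ascending coefficients: a = [1, -3, 2], b = [2, -1, 4]. c[0] = 1×2 = 2; c[1] = 1×-1 + -3×2 = -7; c[2] = 1×4 + -3×-1 + 2×2 = 11; c[3] = -3×4 + 2×-1 = -14; c[4] = 2×4 = 8. Result coefficients: [2, -7, 11, -14, 8] → 8s^4 - 14s^3 + 11s^2 - 7s + 2

8s^4 - 14s^3 + 11s^2 - 7s + 2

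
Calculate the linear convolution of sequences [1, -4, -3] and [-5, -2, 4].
y[0] = 1×-5 = -5; y[1] = 1×-2 + -4×-5 = 18; y[2] = 1×4 + -4×-2 + -3×-5 = 27; y[3] = -4×4 + -3×-2 = -10; y[4] = -3×4 = -12

[-5, 18, 27, -10, -12]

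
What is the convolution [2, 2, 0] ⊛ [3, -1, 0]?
y[0] = 2×3 = 6; y[1] = 2×-1 + 2×3 = 4; y[2] = 2×0 + 2×-1 + 0×3 = -2; y[3] = 2×0 + 0×-1 = 0; y[4] = 0×0 = 0

[6, 4, -2, 0, 0]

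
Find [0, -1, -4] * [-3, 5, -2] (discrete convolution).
y[0] = 0×-3 = 0; y[1] = 0×5 + -1×-3 = 3; y[2] = 0×-2 + -1×5 + -4×-3 = 7; y[3] = -1×-2 + -4×5 = -18; y[4] = -4×-2 = 8

[0, 3, 7, -18, 8]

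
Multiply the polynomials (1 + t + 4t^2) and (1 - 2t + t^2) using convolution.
Ascending coefficients: a = [1, 1, 4], b = [1, -2, 1]. c[0] = 1×1 = 1; c[1] = 1×-2 + 1×1 = -1; c[2] = 1×1 + 1×-2 + 4×1 = 3; c[3] = 1×1 + 4×-2 = -7; c[4] = 4×1 = 4. Result coefficients: [1, -1, 3, -7, 4] → 1 - t + 3t^2 - 7t^3 + 4t^4

1 - t + 3t^2 - 7t^3 + 4t^4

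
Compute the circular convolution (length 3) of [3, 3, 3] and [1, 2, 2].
Use y[k] = Σ_j u[j]·v[(k-j) mod 3]. y[0] = 3×1 + 3×2 + 3×2 = 15; y[1] = 3×2 + 3×1 + 3×2 = 15; y[2] = 3×2 + 3×2 + 3×1 = 15. Result: [15, 15, 15]

[15, 15, 15]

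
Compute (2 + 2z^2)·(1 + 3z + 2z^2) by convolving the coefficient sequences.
Ascending coefficients: a = [2, 0, 2], b = [1, 3, 2]. c[0] = 2×1 = 2; c[1] = 2×3 + 0×1 = 6; c[2] = 2×2 + 0×3 + 2×1 = 6; c[3] = 0×2 + 2×3 = 6; c[4] = 2×2 = 4. Result coefficients: [2, 6, 6, 6, 4] → 2 + 6z + 6z^2 + 6z^3 + 4z^4

2 + 6z + 6z^2 + 6z^3 + 4z^4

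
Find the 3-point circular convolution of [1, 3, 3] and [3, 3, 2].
Use y[k] = Σ_j a[j]·b[(k-j) mod 3]. y[0] = 1×3 + 3×2 + 3×3 = 18; y[1] = 1×3 + 3×3 + 3×2 = 18; y[2] = 1×2 + 3×3 + 3×3 = 20. Result: [18, 18, 20]

[18, 18, 20]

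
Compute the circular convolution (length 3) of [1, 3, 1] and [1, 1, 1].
Use y[k] = Σ_j u[j]·v[(k-j) mod 3]. y[0] = 1×1 + 3×1 + 1×1 = 5; y[1] = 1×1 + 3×1 + 1×1 = 5; y[2] = 1×1 + 3×1 + 1×1 = 5. Result: [5, 5, 5]

[5, 5, 5]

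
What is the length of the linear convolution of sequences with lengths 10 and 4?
Linear/full convolution length: m + n - 1 = 10 + 4 - 1 = 13

13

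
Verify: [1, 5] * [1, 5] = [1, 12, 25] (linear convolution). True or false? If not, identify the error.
Recompute linear convolution of [1, 5] and [1, 5]: y[0] = 1×1 = 1; y[1] = 1×5 + 5×1 = 10; y[2] = 5×5 = 25 → [1, 10, 25]. Compare to given [1, 12, 25]: they differ at index 1: given 12, correct 10, so answer: No

No. Error at index 1: given 12, correct 10.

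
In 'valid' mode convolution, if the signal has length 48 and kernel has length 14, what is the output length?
'Valid' mode counts only positions where the kernel fully overlaps the signal: m - n + 1 = 48 - 14 + 1 = 35

35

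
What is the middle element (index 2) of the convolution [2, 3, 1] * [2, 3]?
Use y[k] = Σ_i a[i]·b[k-i] at k=2. y[2] = 3×3 + 1×2 = 11

11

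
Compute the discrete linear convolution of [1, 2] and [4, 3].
y[0] = 1×4 = 4; y[1] = 1×3 + 2×4 = 11; y[2] = 2×3 = 6

[4, 11, 6]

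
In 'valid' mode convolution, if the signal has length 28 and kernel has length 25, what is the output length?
'Valid' mode counts only positions where the kernel fully overlaps the signal: m - n + 1 = 28 - 25 + 1 = 4

4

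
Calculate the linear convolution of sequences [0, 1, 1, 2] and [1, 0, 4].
y[0] = 0×1 = 0; y[1] = 0×0 + 1×1 = 1; y[2] = 0×4 + 1×0 + 1×1 = 1; y[3] = 1×4 + 1×0 + 2×1 = 6; y[4] = 1×4 + 2×0 = 4; y[5] = 2×4 = 8

[0, 1, 1, 6, 4, 8]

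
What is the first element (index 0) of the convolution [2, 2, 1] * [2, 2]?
Use y[k] = Σ_i a[i]·b[k-i] at k=0. y[0] = 2×2 = 4

4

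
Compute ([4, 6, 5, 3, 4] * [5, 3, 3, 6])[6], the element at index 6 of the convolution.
Use y[k] = Σ_i a[i]·b[k-i] at k=6. y[6] = 3×6 + 4×3 = 30

30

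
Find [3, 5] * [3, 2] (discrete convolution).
y[0] = 3×3 = 9; y[1] = 3×2 + 5×3 = 21; y[2] = 5×2 = 10

[9, 21, 10]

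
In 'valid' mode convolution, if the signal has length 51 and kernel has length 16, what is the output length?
'Valid' mode counts only positions where the kernel fully overlaps the signal: m - n + 1 = 51 - 16 + 1 = 36

36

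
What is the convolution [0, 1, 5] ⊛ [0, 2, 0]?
y[0] = 0×0 = 0; y[1] = 0×2 + 1×0 = 0; y[2] = 0×0 + 1×2 + 5×0 = 2; y[3] = 1×0 + 5×2 = 10; y[4] = 5×0 = 0

[0, 0, 2, 10, 0]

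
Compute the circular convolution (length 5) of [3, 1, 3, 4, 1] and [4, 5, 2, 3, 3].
Use y[k] = Σ_j s[j]·t[(k-j) mod 5]. y[0] = 3×4 + 1×3 + 3×3 + 4×2 + 1×5 = 37; y[1] = 3×5 + 1×4 + 3×3 + 4×3 + 1×2 = 42; y[2] = 3×2 + 1×5 + 3×4 + 4×3 + 1×3 = 38; y[3] = 3×3 + 1×2 + 3×5 + 4×4 + 1×3 = 45; y[4] = 3×3 + 1×3 + 3×2 + 4×5 + 1×4 = 42. Result: [37, 42, 38, 45, 42]

[37, 42, 38, 45, 42]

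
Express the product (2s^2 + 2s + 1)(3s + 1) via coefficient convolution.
Ascending coefficients: a = [1, 2, 2], b = [1, 3]. c[0] = 1×1 = 1; c[1] = 1×3 + 2×1 = 5; c[2] = 2×3 + 2×1 = 8; c[3] = 2×3 = 6. Result coefficients: [1, 5, 8, 6] → 6s^3 + 8s^2 + 5s + 1

6s^3 + 8s^2 + 5s + 1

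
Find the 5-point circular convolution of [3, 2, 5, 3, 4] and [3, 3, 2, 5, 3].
Use y[k] = Σ_j a[j]·b[(k-j) mod 5]. y[0] = 3×3 + 2×3 + 5×5 + 3×2 + 4×3 = 58; y[1] = 3×3 + 2×3 + 5×3 + 3×5 + 4×2 = 53; y[2] = 3×2 + 2×3 + 5×3 + 3×3 + 4×5 = 56; y[3] = 3×5 + 2×2 + 5×3 + 3×3 + 4×3 = 55; y[4] = 3×3 + 2×5 + 5×2 + 3×3 + 4×3 = 50. Result: [58, 53, 56, 55, 50]

[58, 53, 56, 55, 50]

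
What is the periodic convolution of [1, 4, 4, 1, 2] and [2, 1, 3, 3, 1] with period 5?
Use y[k] = Σ_j u[j]·v[(k-j) mod 5]. y[0] = 1×2 + 4×1 + 4×3 + 1×3 + 2×1 = 23; y[1] = 1×1 + 4×2 + 4×1 + 1×3 + 2×3 = 22; y[2] = 1×3 + 4×1 + 4×2 + 1×1 + 2×3 = 22; y[3] = 1×3 + 4×3 + 4×1 + 1×2 + 2×1 = 23; y[4] = 1×1 + 4×3 + 4×3 + 1×1 + 2×2 = 30. Result: [23, 22, 22, 23, 30]

[23, 22, 22, 23, 30]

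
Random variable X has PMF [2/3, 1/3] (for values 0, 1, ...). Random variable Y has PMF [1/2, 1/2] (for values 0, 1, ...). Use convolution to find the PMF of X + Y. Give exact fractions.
P(X+Y=k) = Σ_i P(X=i)·P(Y=k-i) — a convolution of [2/3, 1/3] and [1/2, 1/2]. P(X+Y=0) = (2/3)×(1/2) = 1/3; P(X+Y=1) = (2/3)×(1/2) + (1/3)×(1/2) = 1/3 + 1/6 = 1/2; P(X+Y=2) = (1/3)×(1/2) = 1/6. PMF: [1/3, 1/2, 1/6] (sums to 1 ✓)

[1/3, 1/2, 1/6]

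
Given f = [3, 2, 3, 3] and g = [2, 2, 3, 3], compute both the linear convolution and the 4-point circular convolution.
Linear: y_lin[0] = 3×2 = 6; y_lin[1] = 3×2 + 2×2 = 10; y_lin[2] = 3×3 + 2×2 + 3×2 = 19; y_lin[3] = 3×3 + 2×3 + 3×2 + 3×2 = 27; y_lin[4] = 2×3 + 3×3 + 3×2 = 21; y_lin[5] = 3×3 + 3×3 = 18; y_lin[6] = 3×3 = 9 → [6, 10, 19, 27, 21, 18, 9]. Circular (length 4): y[0] = 3×2 + 2×3 + 3×3 + 3×2 = 27; y[1] = 3×2 + 2×2 + 3×3 + 3×3 = 28; y[2] = 3×3 + 2×2 + 3×2 + 3×3 = 28; y[3] = 3×3 + 2×3 + 3×2 + 3×2 = 27 → [27, 28, 28, 27]

Linear: [6, 10, 19, 27, 21, 18, 9], Circular: [27, 28, 28, 27]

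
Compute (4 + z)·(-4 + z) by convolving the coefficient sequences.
Ascending coefficients: a = [4, 1], b = [-4, 1]. c[0] = 4×-4 = -16; c[1] = 4×1 + 1×-4 = 0; c[2] = 1×1 = 1. Result coefficients: [-16, 0, 1] → -16 + z^2

-16 + z^2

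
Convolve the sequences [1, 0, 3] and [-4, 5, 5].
y[0] = 1×-4 = -4; y[1] = 1×5 + 0×-4 = 5; y[2] = 1×5 + 0×5 + 3×-4 = -7; y[3] = 0×5 + 3×5 = 15; y[4] = 3×5 = 15

[-4, 5, -7, 15, 15]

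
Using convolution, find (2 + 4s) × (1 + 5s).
Ascending coefficients: a = [2, 4], b = [1, 5]. c[0] = 2×1 = 2; c[1] = 2×5 + 4×1 = 14; c[2] = 4×5 = 20. Result coefficients: [2, 14, 20] → 2 + 14s + 20s^2

2 + 14s + 20s^2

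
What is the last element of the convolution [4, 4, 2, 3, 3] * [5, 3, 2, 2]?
Use y[k] = Σ_i a[i]·b[k-i] at k=7. y[7] = 3×2 = 6

6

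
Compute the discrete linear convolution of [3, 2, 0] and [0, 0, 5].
y[0] = 3×0 = 0; y[1] = 3×0 + 2×0 = 0; y[2] = 3×5 + 2×0 + 0×0 = 15; y[3] = 2×5 + 0×0 = 10; y[4] = 0×5 = 0

[0, 0, 15, 10, 0]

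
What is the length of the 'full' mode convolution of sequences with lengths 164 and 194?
Linear/full convolution length: m + n - 1 = 164 + 194 - 1 = 357

357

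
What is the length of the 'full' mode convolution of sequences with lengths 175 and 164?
Linear/full convolution length: m + n - 1 = 175 + 164 - 1 = 338

338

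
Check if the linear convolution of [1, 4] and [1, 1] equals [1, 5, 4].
Recompute linear convolution of [1, 4] and [1, 1]: y[0] = 1×1 = 1; y[1] = 1×1 + 4×1 = 5; y[2] = 4×1 = 4 → [1, 5, 4]. Given [1, 5, 4] matches, so answer: Yes

Yes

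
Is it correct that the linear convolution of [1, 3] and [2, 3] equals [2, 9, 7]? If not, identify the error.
Recompute linear convolution of [1, 3] and [2, 3]: y[0] = 1×2 = 2; y[1] = 1×3 + 3×2 = 9; y[2] = 3×3 = 9 → [2, 9, 9]. Compare to given [2, 9, 7]: they differ at index 2: given 7, correct 9, so answer: No

No. Error at index 2: given 7, correct 9.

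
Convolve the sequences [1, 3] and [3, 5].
y[0] = 1×3 = 3; y[1] = 1×5 + 3×3 = 14; y[2] = 3×5 = 15

[3, 14, 15]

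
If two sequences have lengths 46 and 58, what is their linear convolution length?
Linear/full convolution length: m + n - 1 = 46 + 58 - 1 = 103

103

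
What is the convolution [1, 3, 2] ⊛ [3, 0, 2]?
y[0] = 1×3 = 3; y[1] = 1×0 + 3×3 = 9; y[2] = 1×2 + 3×0 + 2×3 = 8; y[3] = 3×2 + 2×0 = 6; y[4] = 2×2 = 4

[3, 9, 8, 6, 4]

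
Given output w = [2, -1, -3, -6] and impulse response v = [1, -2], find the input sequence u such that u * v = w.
Deconvolve w=[2, -1, -3, -6] by v=[1, -2]. Since v[0]=1, solve forward: u[0] = w[0] / 1 = 2; u[1] = (w[1] - 2×-2) / 1 = 3; u[2] = (w[2] - 3×-2) / 1 = 3. So u = [2, 3, 3]. Check by forward convolution: w[0] = 2×1 = 2; w[1] = 2×-2 + 3×1 = -1; w[2] = 3×-2 + 3×1 = -3; w[3] = 3×-2 = -6

[2, 3, 3]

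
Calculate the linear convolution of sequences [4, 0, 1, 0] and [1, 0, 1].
y[0] = 4×1 = 4; y[1] = 4×0 + 0×1 = 0; y[2] = 4×1 + 0×0 + 1×1 = 5; y[3] = 0×1 + 1×0 + 0×1 = 0; y[4] = 1×1 + 0×0 = 1; y[5] = 0×1 = 0

[4, 0, 5, 0, 1, 0]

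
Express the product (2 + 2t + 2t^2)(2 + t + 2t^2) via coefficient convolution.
Ascending coefficients: a = [2, 2, 2], b = [2, 1, 2]. c[0] = 2×2 = 4; c[1] = 2×1 + 2×2 = 6; c[2] = 2×2 + 2×1 + 2×2 = 10; c[3] = 2×2 + 2×1 = 6; c[4] = 2×2 = 4. Result coefficients: [4, 6, 10, 6, 4] → 4 + 6t + 10t^2 + 6t^3 + 4t^4

4 + 6t + 10t^2 + 6t^3 + 4t^4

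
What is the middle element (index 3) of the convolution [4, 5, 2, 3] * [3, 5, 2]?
Use y[k] = Σ_i a[i]·b[k-i] at k=3. y[3] = 5×2 + 2×5 + 3×3 = 29

29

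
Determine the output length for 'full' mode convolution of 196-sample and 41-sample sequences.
Linear/full convolution length: m + n - 1 = 196 + 41 - 1 = 236

236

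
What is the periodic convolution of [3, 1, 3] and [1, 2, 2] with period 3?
Use y[k] = Σ_j s[j]·t[(k-j) mod 3]. y[0] = 3×1 + 1×2 + 3×2 = 11; y[1] = 3×2 + 1×1 + 3×2 = 13; y[2] = 3×2 + 1×2 + 3×1 = 11. Result: [11, 13, 11]

[11, 13, 11]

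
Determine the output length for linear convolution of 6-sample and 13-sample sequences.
Linear/full convolution length: m + n - 1 = 6 + 13 - 1 = 18

18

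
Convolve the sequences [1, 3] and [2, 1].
y[0] = 1×2 = 2; y[1] = 1×1 + 3×2 = 7; y[2] = 3×1 = 3

[2, 7, 3]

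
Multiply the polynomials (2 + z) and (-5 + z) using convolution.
Ascending coefficients: a = [2, 1], b = [-5, 1]. c[0] = 2×-5 = -10; c[1] = 2×1 + 1×-5 = -3; c[2] = 1×1 = 1. Result coefficients: [-10, -3, 1] → -10 - 3z + z^2

-10 - 3z + z^2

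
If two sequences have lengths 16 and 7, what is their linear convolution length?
Linear/full convolution length: m + n - 1 = 16 + 7 - 1 = 22

22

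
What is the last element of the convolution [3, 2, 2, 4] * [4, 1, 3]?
Use y[k] = Σ_i a[i]·b[k-i] at k=5. y[5] = 4×3 = 12

12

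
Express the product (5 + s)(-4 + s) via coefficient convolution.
Ascending coefficients: a = [5, 1], b = [-4, 1]. c[0] = 5×-4 = -20; c[1] = 5×1 + 1×-4 = 1; c[2] = 1×1 = 1. Result coefficients: [-20, 1, 1] → -20 + s + s^2

-20 + s + s^2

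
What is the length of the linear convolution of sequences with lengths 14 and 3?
Linear/full convolution length: m + n - 1 = 14 + 3 - 1 = 16

16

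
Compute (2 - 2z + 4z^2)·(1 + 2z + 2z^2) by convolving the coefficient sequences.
Ascending coefficients: a = [2, -2, 4], b = [1, 2, 2]. c[0] = 2×1 = 2; c[1] = 2×2 + -2×1 = 2; c[2] = 2×2 + -2×2 + 4×1 = 4; c[3] = -2×2 + 4×2 = 4; c[4] = 4×2 = 8. Result coefficients: [2, 2, 4, 4, 8] → 2 + 2z + 4z^2 + 4z^3 + 8z^4

2 + 2z + 4z^2 + 4z^3 + 8z^4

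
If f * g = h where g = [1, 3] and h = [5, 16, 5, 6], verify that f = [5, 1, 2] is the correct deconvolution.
Forward-compute [5, 1, 2] * [1, 3]: h[0] = 5×1 = 5; h[1] = 5×3 + 1×1 = 16; h[2] = 1×3 + 2×1 = 5; h[3] = 2×3 = 6 → [5, 16, 5, 6]. Matches given h = [5, 16, 5, 6], so verified.

Verified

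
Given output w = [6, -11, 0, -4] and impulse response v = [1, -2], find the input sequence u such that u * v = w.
Deconvolve w=[6, -11, 0, -4] by v=[1, -2]. Since v[0]=1, solve forward: u[0] = w[0] / 1 = 6; u[1] = (w[1] - 6×-2) / 1 = 1; u[2] = (w[2] - 1×-2) / 1 = 2. So u = [6, 1, 2]. Check by forward convolution: w[0] = 6×1 = 6; w[1] = 6×-2 + 1×1 = -11; w[2] = 1×-2 + 2×1 = 0; w[3] = 2×-2 = -4

[6, 1, 2]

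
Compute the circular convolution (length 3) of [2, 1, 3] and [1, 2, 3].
Use y[k] = Σ_j f[j]·g[(k-j) mod 3]. y[0] = 2×1 + 1×3 + 3×2 = 11; y[1] = 2×2 + 1×1 + 3×3 = 14; y[2] = 2×3 + 1×2 + 3×1 = 11. Result: [11, 14, 11]

[11, 14, 11]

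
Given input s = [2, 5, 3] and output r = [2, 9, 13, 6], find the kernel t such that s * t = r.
Output length 4 = len(s) + len(t) - 1 ⇒ len(t) = 2. Solve t forward using t[k] = (r[k] - Σ_{i≥1} s[i]·t[k-i]) / s[0]: t[0] = r[0] / s[0] = 2 / 2 = 1; t[1] = (r[1] - 5×1) / s[0] = (9 - 5×1) / 2 = 2. So t = [1, 2]. Forward-check [2, 5, 3] * [1, 2]: r[0] = 2×1 = 2; r[1] = 2×2 + 5×1 = 9; r[2] = 5×2 + 3×1 = 13; r[3] = 3×2 = 6 → [2, 9, 13, 6] ✓

[1, 2]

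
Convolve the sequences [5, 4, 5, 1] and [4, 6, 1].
y[0] = 5×4 = 20; y[1] = 5×6 + 4×4 = 46; y[2] = 5×1 + 4×6 + 5×4 = 49; y[3] = 4×1 + 5×6 + 1×4 = 38; y[4] = 5×1 + 1×6 = 11; y[5] = 1×1 = 1

[20, 46, 49, 38, 11, 1]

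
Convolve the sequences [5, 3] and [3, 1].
y[0] = 5×3 = 15; y[1] = 5×1 + 3×3 = 14; y[2] = 3×1 = 3

[15, 14, 3]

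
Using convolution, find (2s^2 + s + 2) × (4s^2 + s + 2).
Ascending coefficients: a = [2, 1, 2], b = [2, 1, 4]. c[0] = 2×2 = 4; c[1] = 2×1 + 1×2 = 4; c[2] = 2×4 + 1×1 + 2×2 = 13; c[3] = 1×4 + 2×1 = 6; c[4] = 2×4 = 8. Result coefficients: [4, 4, 13, 6, 8] → 8s^4 + 6s^3 + 13s^2 + 4s + 4

8s^4 + 6s^3 + 13s^2 + 4s + 4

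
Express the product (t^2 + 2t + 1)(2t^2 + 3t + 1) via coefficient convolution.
Ascending coefficients: a = [1, 2, 1], b = [1, 3, 2]. c[0] = 1×1 = 1; c[1] = 1×3 + 2×1 = 5; c[2] = 1×2 + 2×3 + 1×1 = 9; c[3] = 2×2 + 1×3 = 7; c[4] = 1×2 = 2. Result coefficients: [1, 5, 9, 7, 2] → 2t^4 + 7t^3 + 9t^2 + 5t + 1

2t^4 + 7t^3 + 9t^2 + 5t + 1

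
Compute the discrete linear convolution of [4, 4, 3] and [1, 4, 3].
y[0] = 4×1 = 4; y[1] = 4×4 + 4×1 = 20; y[2] = 4×3 + 4×4 + 3×1 = 31; y[3] = 4×3 + 3×4 = 24; y[4] = 3×3 = 9

[4, 20, 31, 24, 9]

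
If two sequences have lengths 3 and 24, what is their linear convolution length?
Linear/full convolution length: m + n - 1 = 3 + 24 - 1 = 26

26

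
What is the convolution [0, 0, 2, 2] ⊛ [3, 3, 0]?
y[0] = 0×3 = 0; y[1] = 0×3 + 0×3 = 0; y[2] = 0×0 + 0×3 + 2×3 = 6; y[3] = 0×0 + 2×3 + 2×3 = 12; y[4] = 2×0 + 2×3 = 6; y[5] = 2×0 = 0

[0, 0, 6, 12, 6, 0]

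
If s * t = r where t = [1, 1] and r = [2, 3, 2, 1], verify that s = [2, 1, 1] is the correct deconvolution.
Forward-compute [2, 1, 1] * [1, 1]: r[0] = 2×1 = 2; r[1] = 2×1 + 1×1 = 3; r[2] = 1×1 + 1×1 = 2; r[3] = 1×1 = 1 → [2, 3, 2, 1]. Matches given r = [2, 3, 2, 1], so verified.

Verified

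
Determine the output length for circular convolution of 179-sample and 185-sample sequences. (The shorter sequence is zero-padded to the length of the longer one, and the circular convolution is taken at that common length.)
Circular convolution (zero-padding the shorter input) has length max(m, n) = max(179, 185) = 185

185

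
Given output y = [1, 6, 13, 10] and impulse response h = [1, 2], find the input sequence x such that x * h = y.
Deconvolve y=[1, 6, 13, 10] by h=[1, 2]. Since h[0]=1, solve forward: x[0] = y[0] / 1 = 1; x[1] = (y[1] - 1×2) / 1 = 4; x[2] = (y[2] - 4×2) / 1 = 5. So x = [1, 4, 5]. Check by forward convolution: y[0] = 1×1 = 1; y[1] = 1×2 + 4×1 = 6; y[2] = 4×2 + 5×1 = 13; y[3] = 5×2 = 10

[1, 4, 5]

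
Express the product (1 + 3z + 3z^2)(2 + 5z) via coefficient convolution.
Ascending coefficients: a = [1, 3, 3], b = [2, 5]. c[0] = 1×2 = 2; c[1] = 1×5 + 3×2 = 11; c[2] = 3×5 + 3×2 = 21; c[3] = 3×5 = 15. Result coefficients: [2, 11, 21, 15] → 2 + 11z + 21z^2 + 15z^3

2 + 11z + 21z^2 + 15z^3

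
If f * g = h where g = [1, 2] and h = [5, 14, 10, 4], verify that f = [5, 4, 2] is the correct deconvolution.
Forward-compute [5, 4, 2] * [1, 2]: h[0] = 5×1 = 5; h[1] = 5×2 + 4×1 = 14; h[2] = 4×2 + 2×1 = 10; h[3] = 2×2 = 4 → [5, 14, 10, 4]. Matches given h = [5, 14, 10, 4], so verified.

Verified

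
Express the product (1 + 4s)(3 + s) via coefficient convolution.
Ascending coefficients: a = [1, 4], b = [3, 1]. c[0] = 1×3 = 3; c[1] = 1×1 + 4×3 = 13; c[2] = 4×1 = 4. Result coefficients: [3, 13, 4] → 3 + 13s + 4s^2

3 + 13s + 4s^2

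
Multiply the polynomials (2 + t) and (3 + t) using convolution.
Ascending coefficients: a = [2, 1], b = [3, 1]. c[0] = 2×3 = 6; c[1] = 2×1 + 1×3 = 5; c[2] = 1×1 = 1. Result coefficients: [6, 5, 1] → 6 + 5t + t^2

6 + 5t + t^2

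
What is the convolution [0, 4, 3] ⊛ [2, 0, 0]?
y[0] = 0×2 = 0; y[1] = 0×0 + 4×2 = 8; y[2] = 0×0 + 4×0 + 3×2 = 6; y[3] = 4×0 + 3×0 = 0; y[4] = 3×0 = 0

[0, 8, 6, 0, 0]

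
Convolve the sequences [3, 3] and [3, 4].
y[0] = 3×3 = 9; y[1] = 3×4 + 3×3 = 21; y[2] = 3×4 = 12

[9, 21, 12]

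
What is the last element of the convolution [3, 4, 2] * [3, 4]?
Use y[k] = Σ_i a[i]·b[k-i] at k=3. y[3] = 2×4 = 8

8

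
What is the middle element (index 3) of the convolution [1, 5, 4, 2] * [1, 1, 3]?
Use y[k] = Σ_i a[i]·b[k-i] at k=3. y[3] = 5×3 + 4×1 + 2×1 = 21

21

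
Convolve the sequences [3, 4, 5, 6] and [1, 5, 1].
y[0] = 3×1 = 3; y[1] = 3×5 + 4×1 = 19; y[2] = 3×1 + 4×5 + 5×1 = 28; y[3] = 4×1 + 5×5 + 6×1 = 35; y[4] = 5×1 + 6×5 = 35; y[5] = 6×1 = 6

[3, 19, 28, 35, 35, 6]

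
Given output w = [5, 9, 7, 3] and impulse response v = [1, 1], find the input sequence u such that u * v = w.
Deconvolve w=[5, 9, 7, 3] by v=[1, 1]. Since v[0]=1, solve forward: u[0] = w[0] / 1 = 5; u[1] = (w[1] - 5×1) / 1 = 4; u[2] = (w[2] - 4×1) / 1 = 3. So u = [5, 4, 3]. Check by forward convolution: w[0] = 5×1 = 5; w[1] = 5×1 + 4×1 = 9; w[2] = 4×1 + 3×1 = 7; w[3] = 3×1 = 3

[5, 4, 3]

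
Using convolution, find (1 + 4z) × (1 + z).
Ascending coefficients: a = [1, 4], b = [1, 1]. c[0] = 1×1 = 1; c[1] = 1×1 + 4×1 = 5; c[2] = 4×1 = 4. Result coefficients: [1, 5, 4] → 1 + 5z + 4z^2

1 + 5z + 4z^2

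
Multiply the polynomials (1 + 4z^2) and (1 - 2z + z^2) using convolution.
Ascending coefficients: a = [1, 0, 4], b = [1, -2, 1]. c[0] = 1×1 = 1; c[1] = 1×-2 + 0×1 = -2; c[2] = 1×1 + 0×-2 + 4×1 = 5; c[3] = 0×1 + 4×-2 = -8; c[4] = 4×1 = 4. Result coefficients: [1, -2, 5, -8, 4] → 1 - 2z + 5z^2 - 8z^3 + 4z^4

1 - 2z + 5z^2 - 8z^3 + 4z^4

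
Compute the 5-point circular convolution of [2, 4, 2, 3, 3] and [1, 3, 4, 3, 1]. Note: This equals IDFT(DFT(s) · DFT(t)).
Either evaluate y[k] = Σ_j s[j]·t[(k-j) mod 5] directly, or use IDFT(DFT(s) · DFT(t)). y[0] = 2×1 + 4×1 + 2×3 + 3×4 + 3×3 = 33; y[1] = 2×3 + 4×1 + 2×1 + 3×3 + 3×4 = 33; y[2] = 2×4 + 4×3 + 2×1 + 3×1 + 3×3 = 34; y[3] = 2×3 + 4×4 + 2×3 + 3×1 + 3×1 = 34; y[4] = 2×1 + 4×3 + 2×4 + 3×3 + 3×1 = 34. Result: [33, 33, 34, 34, 34]

[33, 33, 34, 34, 34]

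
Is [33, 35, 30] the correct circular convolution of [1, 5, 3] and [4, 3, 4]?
Recompute circular convolution of [1, 5, 3] and [4, 3, 4]: y[0] = 1×4 + 5×4 + 3×3 = 33; y[1] = 1×3 + 5×4 + 3×4 = 35; y[2] = 1×4 + 5×3 + 3×4 = 31 → [33, 35, 31]. Compare to given [33, 35, 30]: they differ at index 2: given 30, correct 31, so answer: No

No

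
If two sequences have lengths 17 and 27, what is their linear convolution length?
Linear/full convolution length: m + n - 1 = 17 + 27 - 1 = 43

43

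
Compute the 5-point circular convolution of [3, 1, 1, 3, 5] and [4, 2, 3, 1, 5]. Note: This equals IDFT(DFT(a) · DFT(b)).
Either evaluate y[k] = Σ_j a[j]·b[(k-j) mod 5] directly, or use IDFT(DFT(a) · DFT(b)). y[0] = 3×4 + 1×5 + 1×1 + 3×3 + 5×2 = 37; y[1] = 3×2 + 1×4 + 1×5 + 3×1 + 5×3 = 33; y[2] = 3×3 + 1×2 + 1×4 + 3×5 + 5×1 = 35; y[3] = 3×1 + 1×3 + 1×2 + 3×4 + 5×5 = 45; y[4] = 3×5 + 1×1 + 1×3 + 3×2 + 5×4 = 45. Result: [37, 33, 35, 45, 45]

[37, 33, 35, 45, 45]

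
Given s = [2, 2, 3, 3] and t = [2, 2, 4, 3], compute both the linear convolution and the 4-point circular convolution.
Linear: y_lin[0] = 2×2 = 4; y_lin[1] = 2×2 + 2×2 = 8; y_lin[2] = 2×4 + 2×2 + 3×2 = 18; y_lin[3] = 2×3 + 2×4 + 3×2 + 3×2 = 26; y_lin[4] = 2×3 + 3×4 + 3×2 = 24; y_lin[5] = 3×3 + 3×4 = 21; y_lin[6] = 3×3 = 9 → [4, 8, 18, 26, 24, 21, 9]. Circular (length 4): y[0] = 2×2 + 2×3 + 3×4 + 3×2 = 28; y[1] = 2×2 + 2×2 + 3×3 + 3×4 = 29; y[2] = 2×4 + 2×2 + 3×2 + 3×3 = 27; y[3] = 2×3 + 2×4 + 3×2 + 3×2 = 26 → [28, 29, 27, 26]

Linear: [4, 8, 18, 26, 24, 21, 9], Circular: [28, 29, 27, 26]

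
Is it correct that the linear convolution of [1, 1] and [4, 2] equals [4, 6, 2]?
Recompute linear convolution of [1, 1] and [4, 2]: y[0] = 1×4 = 4; y[1] = 1×2 + 1×4 = 6; y[2] = 1×2 = 2 → [4, 6, 2]. Given [4, 6, 2] matches, so answer: Yes

Yes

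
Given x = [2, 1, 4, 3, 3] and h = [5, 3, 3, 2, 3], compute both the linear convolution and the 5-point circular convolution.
Linear: y_lin[0] = 2×5 = 10; y_lin[1] = 2×3 + 1×5 = 11; y_lin[2] = 2×3 + 1×3 + 4×5 = 29; y_lin[3] = 2×2 + 1×3 + 4×3 + 3×5 = 34; y_lin[4] = 2×3 + 1×2 + 4×3 + 3×3 + 3×5 = 44; y_lin[5] = 1×3 + 4×2 + 3×3 + 3×3 = 29; y_lin[6] = 4×3 + 3×2 + 3×3 = 27; y_lin[7] = 3×3 + 3×2 = 15; y_lin[8] = 3×3 = 9 → [10, 11, 29, 34, 44, 29, 27, 15, 9]. Circular (length 5): y[0] = 2×5 + 1×3 + 4×2 + 3×3 + 3×3 = 39; y[1] = 2×3 + 1×5 + 4×3 + 3×2 + 3×3 = 38; y[2] = 2×3 + 1×3 + 4×5 + 3×3 + 3×2 = 44; y[3] = 2×2 + 1×3 + 4×3 + 3×5 + 3×3 = 43; y[4] = 2×3 + 1×2 + 4×3 + 3×3 + 3×5 = 44 → [39, 38, 44, 43, 44]

Linear: [10, 11, 29, 34, 44, 29, 27, 15, 9], Circular: [39, 38, 44, 43, 44]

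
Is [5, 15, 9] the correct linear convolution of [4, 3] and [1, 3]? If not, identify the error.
Recompute linear convolution of [4, 3] and [1, 3]: y[0] = 4×1 = 4; y[1] = 4×3 + 3×1 = 15; y[2] = 3×3 = 9 → [4, 15, 9]. Compare to given [5, 15, 9]: they differ at index 0: given 5, correct 4, so answer: No

No. Error at index 0: given 5, correct 4.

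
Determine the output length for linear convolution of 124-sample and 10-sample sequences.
Linear/full convolution length: m + n - 1 = 124 + 10 - 1 = 133

133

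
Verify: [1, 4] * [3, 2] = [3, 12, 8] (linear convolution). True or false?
Recompute linear convolution of [1, 4] and [3, 2]: y[0] = 1×3 = 3; y[1] = 1×2 + 4×3 = 14; y[2] = 4×2 = 8 → [3, 14, 8]. Compare to given [3, 12, 8]: they differ at index 1: given 12, correct 14, so answer: No

No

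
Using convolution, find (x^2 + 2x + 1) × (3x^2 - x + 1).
Ascending coefficients: a = [1, 2, 1], b = [1, -1, 3]. c[0] = 1×1 = 1; c[1] = 1×-1 + 2×1 = 1; c[2] = 1×3 + 2×-1 + 1×1 = 2; c[3] = 2×3 + 1×-1 = 5; c[4] = 1×3 = 3. Result coefficients: [1, 1, 2, 5, 3] → 3x^4 + 5x^3 + 2x^2 + x + 1

3x^4 + 5x^3 + 2x^2 + x + 1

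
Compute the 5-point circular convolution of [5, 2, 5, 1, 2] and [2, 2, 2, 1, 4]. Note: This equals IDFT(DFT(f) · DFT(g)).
Either evaluate y[k] = Σ_j f[j]·g[(k-j) mod 5] directly, or use IDFT(DFT(f) · DFT(g)). y[0] = 5×2 + 2×4 + 5×1 + 1×2 + 2×2 = 29; y[1] = 5×2 + 2×2 + 5×4 + 1×1 + 2×2 = 39; y[2] = 5×2 + 2×2 + 5×2 + 1×4 + 2×1 = 30; y[3] = 5×1 + 2×2 + 5×2 + 1×2 + 2×4 = 29; y[4] = 5×4 + 2×1 + 5×2 + 1×2 + 2×2 = 38. Result: [29, 39, 30, 29, 38]

[29, 39, 30, 29, 38]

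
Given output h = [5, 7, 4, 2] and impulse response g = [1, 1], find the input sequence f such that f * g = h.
Deconvolve h=[5, 7, 4, 2] by g=[1, 1]. Since g[0]=1, solve forward: f[0] = h[0] / 1 = 5; f[1] = (h[1] - 5×1) / 1 = 2; f[2] = (h[2] - 2×1) / 1 = 2. So f = [5, 2, 2]. Check by forward convolution: h[0] = 5×1 = 5; h[1] = 5×1 + 2×1 = 7; h[2] = 2×1 + 2×1 = 4; h[3] = 2×1 = 2

[5, 2, 2]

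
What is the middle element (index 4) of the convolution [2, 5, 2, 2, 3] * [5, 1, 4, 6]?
Use y[k] = Σ_i a[i]·b[k-i] at k=4. y[4] = 5×6 + 2×4 + 2×1 + 3×5 = 55

55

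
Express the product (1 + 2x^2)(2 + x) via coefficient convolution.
Ascending coefficients: a = [1, 0, 2], b = [2, 1]. c[0] = 1×2 = 2; c[1] = 1×1 + 0×2 = 1; c[2] = 0×1 + 2×2 = 4; c[3] = 2×1 = 2. Result coefficients: [2, 1, 4, 2] → 2 + x + 4x^2 + 2x^3

2 + x + 4x^2 + 2x^3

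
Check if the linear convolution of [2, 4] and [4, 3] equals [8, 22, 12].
Recompute linear convolution of [2, 4] and [4, 3]: y[0] = 2×4 = 8; y[1] = 2×3 + 4×4 = 22; y[2] = 4×3 = 12 → [8, 22, 12]. Given [8, 22, 12] matches, so answer: Yes

Yes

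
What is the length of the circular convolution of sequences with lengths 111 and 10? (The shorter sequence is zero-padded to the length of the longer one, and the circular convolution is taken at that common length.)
Circular convolution (zero-padding the shorter input) has length max(m, n) = max(111, 10) = 111

111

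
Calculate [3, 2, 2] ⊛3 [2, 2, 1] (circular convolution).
Use y[k] = Σ_j f[j]·g[(k-j) mod 3]. y[0] = 3×2 + 2×1 + 2×2 = 12; y[1] = 3×2 + 2×2 + 2×1 = 12; y[2] = 3×1 + 2×2 + 2×2 = 11. Result: [12, 12, 11]

[12, 12, 11]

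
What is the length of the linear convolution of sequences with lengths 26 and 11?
Linear/full convolution length: m + n - 1 = 26 + 11 - 1 = 36

36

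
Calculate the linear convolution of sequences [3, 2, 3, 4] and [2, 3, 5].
y[0] = 3×2 = 6; y[1] = 3×3 + 2×2 = 13; y[2] = 3×5 + 2×3 + 3×2 = 27; y[3] = 2×5 + 3×3 + 4×2 = 27; y[4] = 3×5 + 4×3 = 27; y[5] = 4×5 = 20

[6, 13, 27, 27, 27, 20]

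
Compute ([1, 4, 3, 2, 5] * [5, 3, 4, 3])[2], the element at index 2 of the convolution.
Use y[k] = Σ_i a[i]·b[k-i] at k=2. y[2] = 1×4 + 4×3 + 3×5 = 31

31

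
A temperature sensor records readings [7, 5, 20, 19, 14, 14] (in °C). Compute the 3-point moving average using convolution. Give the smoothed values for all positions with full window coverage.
3-point moving average kernel = [1, 1, 1]. Apply in 'valid' mode (full window coverage): avg[0] = (7 + 5 + 20) / 3 = 10.67; avg[1] = (5 + 20 + 19) / 3 = 14.67; avg[2] = (20 + 19 + 14) / 3 = 17.67; avg[3] = (19 + 14 + 14) / 3 = 15.67. Smoothed values: [10.67, 14.67, 17.67, 15.67]

[10.67, 14.67, 17.67, 15.67]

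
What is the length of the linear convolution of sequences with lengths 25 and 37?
Linear/full convolution length: m + n - 1 = 25 + 37 - 1 = 61

61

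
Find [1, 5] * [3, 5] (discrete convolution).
y[0] = 1×3 = 3; y[1] = 1×5 + 5×3 = 20; y[2] = 5×5 = 25

[3, 20, 25]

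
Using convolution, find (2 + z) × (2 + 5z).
Ascending coefficients: a = [2, 1], b = [2, 5]. c[0] = 2×2 = 4; c[1] = 2×5 + 1×2 = 12; c[2] = 1×5 = 5. Result coefficients: [4, 12, 5] → 4 + 12z + 5z^2

4 + 12z + 5z^2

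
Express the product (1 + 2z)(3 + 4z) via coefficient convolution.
Ascending coefficients: a = [1, 2], b = [3, 4]. c[0] = 1×3 = 3; c[1] = 1×4 + 2×3 = 10; c[2] = 2×4 = 8. Result coefficients: [3, 10, 8] → 3 + 10z + 8z^2

3 + 10z + 8z^2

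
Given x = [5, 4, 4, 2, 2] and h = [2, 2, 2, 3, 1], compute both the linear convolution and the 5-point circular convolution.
Linear: y_lin[0] = 5×2 = 10; y_lin[1] = 5×2 + 4×2 = 18; y_lin[2] = 5×2 + 4×2 + 4×2 = 26; y_lin[3] = 5×3 + 4×2 + 4×2 + 2×2 = 35; y_lin[4] = 5×1 + 4×3 + 4×2 + 2×2 + 2×2 = 33; y_lin[5] = 4×1 + 4×3 + 2×2 + 2×2 = 24; y_lin[6] = 4×1 + 2×3 + 2×2 = 14; y_lin[7] = 2×1 + 2×3 = 8; y_lin[8] = 2×1 = 2 → [10, 18, 26, 35, 33, 24, 14, 8, 2]. Circular (length 5): y[0] = 5×2 + 4×1 + 4×3 + 2×2 + 2×2 = 34; y[1] = 5×2 + 4×2 + 4×1 + 2×3 + 2×2 = 32; y[2] = 5×2 + 4×2 + 4×2 + 2×1 + 2×3 = 34; y[3] = 5×3 + 4×2 + 4×2 + 2×2 + 2×1 = 37; y[4] = 5×1 + 4×3 + 4×2 + 2×2 + 2×2 = 33 → [34, 32, 34, 37, 33]

Linear: [10, 18, 26, 35, 33, 24, 14, 8, 2], Circular: [34, 32, 34, 37, 33]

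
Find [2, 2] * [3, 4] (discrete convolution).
y[0] = 2×3 = 6; y[1] = 2×4 + 2×3 = 14; y[2] = 2×4 = 8

[6, 14, 8]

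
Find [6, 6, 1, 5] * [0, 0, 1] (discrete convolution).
y[0] = 6×0 = 0; y[1] = 6×0 + 6×0 = 0; y[2] = 6×1 + 6×0 + 1×0 = 6; y[3] = 6×1 + 1×0 + 5×0 = 6; y[4] = 1×1 + 5×0 = 1; y[5] = 5×1 = 5

[0, 0, 6, 6, 1, 5]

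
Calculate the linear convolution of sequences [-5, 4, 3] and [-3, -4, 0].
y[0] = -5×-3 = 15; y[1] = -5×-4 + 4×-3 = 8; y[2] = -5×0 + 4×-4 + 3×-3 = -25; y[3] = 4×0 + 3×-4 = -12; y[4] = 3×0 = 0

[15, 8, -25, -12, 0]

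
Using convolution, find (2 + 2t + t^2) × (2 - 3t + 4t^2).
Ascending coefficients: a = [2, 2, 1], b = [2, -3, 4]. c[0] = 2×2 = 4; c[1] = 2×-3 + 2×2 = -2; c[2] = 2×4 + 2×-3 + 1×2 = 4; c[3] = 2×4 + 1×-3 = 5; c[4] = 1×4 = 4. Result coefficients: [4, -2, 4, 5, 4] → 4 - 2t + 4t^2 + 5t^3 + 4t^4

4 - 2t + 4t^2 + 5t^3 + 4t^4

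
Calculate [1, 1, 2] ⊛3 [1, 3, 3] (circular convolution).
Use y[k] = Σ_j u[j]·v[(k-j) mod 3]. y[0] = 1×1 + 1×3 + 2×3 = 10; y[1] = 1×3 + 1×1 + 2×3 = 10; y[2] = 1×3 + 1×3 + 2×1 = 8. Result: [10, 10, 8]

[10, 10, 8]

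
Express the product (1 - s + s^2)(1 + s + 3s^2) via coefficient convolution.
Ascending coefficients: a = [1, -1, 1], b = [1, 1, 3]. c[0] = 1×1 = 1; c[1] = 1×1 + -1×1 = 0; c[2] = 1×3 + -1×1 + 1×1 = 3; c[3] = -1×3 + 1×1 = -2; c[4] = 1×3 = 3. Result coefficients: [1, 0, 3, -2, 3] → 1 + 3s^2 - 2s^3 + 3s^4

1 + 3s^2 - 2s^3 + 3s^4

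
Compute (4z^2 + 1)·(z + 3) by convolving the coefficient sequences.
Ascending coefficients: a = [1, 0, 4], b = [3, 1]. c[0] = 1×3 = 3; c[1] = 1×1 + 0×3 = 1; c[2] = 0×1 + 4×3 = 12; c[3] = 4×1 = 4. Result coefficients: [3, 1, 12, 4] → 4z^3 + 12z^2 + z + 3

4z^3 + 12z^2 + z + 3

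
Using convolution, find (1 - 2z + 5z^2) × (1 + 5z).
Ascending coefficients: a = [1, -2, 5], b = [1, 5]. c[0] = 1×1 = 1; c[1] = 1×5 + -2×1 = 3; c[2] = -2×5 + 5×1 = -5; c[3] = 5×5 = 25. Result coefficients: [1, 3, -5, 25] → 1 + 3z - 5z^2 + 25z^3

1 + 3z - 5z^2 + 25z^3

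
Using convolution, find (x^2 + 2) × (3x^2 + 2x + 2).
Ascending coefficients: a = [2, 0, 1], b = [2, 2, 3]. c[0] = 2×2 = 4; c[1] = 2×2 + 0×2 = 4; c[2] = 2×3 + 0×2 + 1×2 = 8; c[3] = 0×3 + 1×2 = 2; c[4] = 1×3 = 3. Result coefficients: [4, 4, 8, 2, 3] → 3x^4 + 2x^3 + 8x^2 + 4x + 4

3x^4 + 2x^3 + 8x^2 + 4x + 4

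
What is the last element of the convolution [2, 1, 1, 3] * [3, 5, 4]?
Use y[k] = Σ_i a[i]·b[k-i] at k=5. y[5] = 3×4 = 12

12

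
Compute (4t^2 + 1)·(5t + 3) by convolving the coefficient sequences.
Ascending coefficients: a = [1, 0, 4], b = [3, 5]. c[0] = 1×3 = 3; c[1] = 1×5 + 0×3 = 5; c[2] = 0×5 + 4×3 = 12; c[3] = 4×5 = 20. Result coefficients: [3, 5, 12, 20] → 20t^3 + 12t^2 + 5t + 3

20t^3 + 12t^2 + 5t + 3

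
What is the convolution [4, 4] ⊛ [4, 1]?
y[0] = 4×4 = 16; y[1] = 4×1 + 4×4 = 20; y[2] = 4×1 = 4

[16, 20, 4]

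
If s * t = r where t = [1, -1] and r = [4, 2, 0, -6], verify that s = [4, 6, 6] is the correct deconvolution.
Forward-compute [4, 6, 6] * [1, -1]: r[0] = 4×1 = 4; r[1] = 4×-1 + 6×1 = 2; r[2] = 6×-1 + 6×1 = 0; r[3] = 6×-1 = -6 → [4, 2, 0, -6]. Matches given r = [4, 2, 0, -6], so verified.

Verified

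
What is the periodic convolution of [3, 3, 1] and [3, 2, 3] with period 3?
Use y[k] = Σ_j x[j]·h[(k-j) mod 3]. y[0] = 3×3 + 3×3 + 1×2 = 20; y[1] = 3×2 + 3×3 + 1×3 = 18; y[2] = 3×3 + 3×2 + 1×3 = 18. Result: [20, 18, 18]

[20, 18, 18]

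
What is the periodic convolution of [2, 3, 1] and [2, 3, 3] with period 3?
Use y[k] = Σ_j x[j]·h[(k-j) mod 3]. y[0] = 2×2 + 3×3 + 1×3 = 16; y[1] = 2×3 + 3×2 + 1×3 = 15; y[2] = 2×3 + 3×3 + 1×2 = 17. Result: [16, 15, 17]

[16, 15, 17]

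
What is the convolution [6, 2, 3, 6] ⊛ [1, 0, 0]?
y[0] = 6×1 = 6; y[1] = 6×0 + 2×1 = 2; y[2] = 6×0 + 2×0 + 3×1 = 3; y[3] = 2×0 + 3×0 + 6×1 = 6; y[4] = 3×0 + 6×0 = 0; y[5] = 6×0 = 0

[6, 2, 3, 6, 0, 0]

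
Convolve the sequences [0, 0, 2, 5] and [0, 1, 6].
y[0] = 0×0 = 0; y[1] = 0×1 + 0×0 = 0; y[2] = 0×6 + 0×1 + 2×0 = 0; y[3] = 0×6 + 2×1 + 5×0 = 2; y[4] = 2×6 + 5×1 = 17; y[5] = 5×6 = 30

[0, 0, 0, 2, 17, 30]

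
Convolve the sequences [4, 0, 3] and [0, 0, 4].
y[0] = 4×0 = 0; y[1] = 4×0 + 0×0 = 0; y[2] = 4×4 + 0×0 + 3×0 = 16; y[3] = 0×4 + 3×0 = 0; y[4] = 3×4 = 12

[0, 0, 16, 0, 12]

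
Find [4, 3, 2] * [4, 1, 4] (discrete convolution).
y[0] = 4×4 = 16; y[1] = 4×1 + 3×4 = 16; y[2] = 4×4 + 3×1 + 2×4 = 27; y[3] = 3×4 + 2×1 = 14; y[4] = 2×4 = 8

[16, 16, 27, 14, 8]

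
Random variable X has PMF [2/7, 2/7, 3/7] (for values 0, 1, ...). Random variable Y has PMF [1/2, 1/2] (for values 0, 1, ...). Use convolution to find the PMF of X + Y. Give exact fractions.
P(X+Y=k) = Σ_i P(X=i)·P(Y=k-i) — a convolution of [2/7, 2/7, 3/7] and [1/2, 1/2]. P(X+Y=0) = (2/7)×(1/2) = 1/7; P(X+Y=1) = (2/7)×(1/2) + (2/7)×(1/2) = 1/7 + 1/7 = 2/7; P(X+Y=2) = (2/7)×(1/2) + (3/7)×(1/2) = 1/7 + 3/14 = 5/14; P(X+Y=3) = (3/7)×(1/2) = 3/14. PMF: [1/7, 2/7, 5/14, 3/14] (sums to 1 ✓)

[1/7, 2/7, 5/14, 3/14]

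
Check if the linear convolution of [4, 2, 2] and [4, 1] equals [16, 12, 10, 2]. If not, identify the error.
Recompute linear convolution of [4, 2, 2] and [4, 1]: y[0] = 4×4 = 16; y[1] = 4×1 + 2×4 = 12; y[2] = 2×1 + 2×4 = 10; y[3] = 2×1 = 2 → [16, 12, 10, 2]. Given [16, 12, 10, 2] matches, so answer: Yes

Yes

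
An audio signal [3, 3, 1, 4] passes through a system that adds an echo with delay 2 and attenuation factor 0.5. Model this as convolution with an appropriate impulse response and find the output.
Direct-path + delayed-attenuated-path model → impulse response h = [1, 0, 0.5] (1 at lag 0, 0.5 at lag 2). Output y[n] = x[n] + 0.5·x[n - 2] (with x[n] = 0 outside 0..3): y[0] = 3 + 0.5×0 = 3; y[1] = 3 + 0.5×0 = 3; y[2] = 1 + 0.5×3 = 2.5; y[3] = 4 + 0.5×3 = 5.5; y[4] = 0 + 0.5×1 = 0.5; y[5] = 0 + 0.5×4 = 2.0. So y = [3, 3, 2.5, 5.5, 0.5, 2.0]

[3, 3, 2.5, 5.5, 0.5, 2.0]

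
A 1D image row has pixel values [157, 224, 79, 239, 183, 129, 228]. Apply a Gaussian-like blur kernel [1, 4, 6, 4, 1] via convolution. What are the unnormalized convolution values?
Convolve image row [157, 224, 79, 239, 183, 129, 228] with kernel [1, 4, 6, 4, 1]: y[0] = 157×1 = 157; y[1] = 157×4 + 224×1 = 852; y[2] = 157×6 + 224×4 + 79×1 = 1917; y[3] = 157×4 + 224×6 + 79×4 + 239×1 = 2527; y[4] = 157×1 + 224×4 + 79×6 + 239×4 + 183×1 = 2666; y[5] = 224×1 + 79×4 + 239×6 + 183×4 + 129×1 = 2835; y[6] = 79×1 + 239×4 + 183×6 + 129×4 + 228×1 = 2877; y[7] = 239×1 + 183×4 + 129×6 + 228×4 = 2657; y[8] = 183×1 + 129×4 + 228×6 = 2067; y[9] = 129×1 + 228×4 = 1041; y[10] = 228×1 = 228 → [157, 852, 1917, 2527, 2666, 2835, 2877, 2657, 2067, 1041, 228]. Normalization factor = sum(kernel) = 16.

[157, 852, 1917, 2527, 2666, 2835, 2877, 2657, 2067, 1041, 228]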